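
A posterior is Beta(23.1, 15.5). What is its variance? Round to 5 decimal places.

Var = αβ/[(α+β)²(α+β+1)] = (23.1×15.5)/(38.6²×39.6) = 358.05/59002.416 = 0.00607.

0.00607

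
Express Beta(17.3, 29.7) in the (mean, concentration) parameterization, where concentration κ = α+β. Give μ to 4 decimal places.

κ = α+β = 17.3+29.7 = 47.0; μ = α/κ = 17.3/47.0 = 0.3681.

μ = 0.3681, κ = 47.0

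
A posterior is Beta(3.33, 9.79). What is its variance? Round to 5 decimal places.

0.01341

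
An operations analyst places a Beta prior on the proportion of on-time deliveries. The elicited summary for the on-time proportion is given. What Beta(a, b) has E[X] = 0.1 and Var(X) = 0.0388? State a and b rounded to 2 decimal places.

Write ν = a+b; then a = μν and Var = μ(1−μ)/(ν+1).
ν = μ(1−μ)/Var − 1 = 0.09/0.0388 − 1 = 1.3196.
a = 0.1·1.3196 = 0.13, b = 0.9·1.3196 = 1.19.

a = 0.13, b = 1.19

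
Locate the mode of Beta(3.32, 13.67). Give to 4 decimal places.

0.1548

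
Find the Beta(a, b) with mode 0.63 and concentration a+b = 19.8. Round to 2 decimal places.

a = 12.21, b = 7.59

Since the density peak of Beta(a,b) is at (a−1)/(a+b−2),
a = 1 + 0.63(19.8−2) = 12.21 and b = 19.8 − 12.21 = 7.59.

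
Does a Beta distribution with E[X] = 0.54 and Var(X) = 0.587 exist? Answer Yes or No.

For any Beta, Var(X) < E[X]·(1−E[X]).
Here μ(1−μ) = 0.54×0.46 = 0.2484, and 0.587 ≥ 0.2484.

No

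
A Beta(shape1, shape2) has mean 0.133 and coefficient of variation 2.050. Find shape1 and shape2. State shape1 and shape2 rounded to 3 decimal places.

shape1 = 0.073, shape2 = 0.478

Var = (CV·μ)² = (2.050×0.133)² = 0.074338.
shape1+shape2 = μ(1−μ)/Var − 1 = 0.115311/0.074338 − 1 = 0.5512.
Thus shape1 = 0.133·0.5512 = 0.073 and shape2 = 0.867·0.5512 = 0.478.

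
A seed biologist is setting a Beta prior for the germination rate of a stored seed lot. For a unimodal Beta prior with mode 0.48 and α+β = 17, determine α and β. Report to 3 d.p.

Since the density peak of Beta(α,β) is at (α−1)/(α+β−2),
α = 1 + 0.48(17−2) = 8.200 and β = 17 − 8.200 = 8.800.

α = 8.200, β = 8.800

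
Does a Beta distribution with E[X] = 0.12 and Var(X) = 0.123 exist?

No

A Beta with mean μ has variance μ(1−μ)/(α+β+1) < μ(1−μ).
Here μ(1−μ) = 0.12×0.88 = 0.1056, and 0.123 ≥ 0.1056.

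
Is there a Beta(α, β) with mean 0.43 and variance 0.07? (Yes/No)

Yes

For any Beta, Var(X) < E[X]·(1−E[X]).
Here μ(1−μ) = 0.43×0.57 = 0.2451, and 0.07 < 0.2451.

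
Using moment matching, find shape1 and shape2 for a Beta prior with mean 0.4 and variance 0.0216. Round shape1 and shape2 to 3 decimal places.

By moment matching, shape1+shape2 = μ(1−μ)/σ² − 1 = (0.4·0.6)/0.0216 − 1 = 11.1111 − 1 = 10.1111.
Since shape1/(shape1+shape2) = μ, shape1 = 0.4·10.1111 = 4.044 and shape2 = 0.6·10.1111 = 6.067.

shape1 = 4.044, shape2 = 6.067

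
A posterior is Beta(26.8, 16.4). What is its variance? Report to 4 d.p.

0.0053

Var = αβ/[(α+β)²(α+β+1)] = (26.8×16.4)/(43.2²×44.2) = 439.52/82487.808 = 0.0053.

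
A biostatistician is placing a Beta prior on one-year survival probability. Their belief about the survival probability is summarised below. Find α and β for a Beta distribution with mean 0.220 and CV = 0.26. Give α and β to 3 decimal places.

α = 11.318, β = 40.129

Var = (CV·μ)² = (0.26×0.220)² = 0.003272.
α+β = μ(1−μ)/Var − 1 = 0.171600/0.003272 − 1 = 51.4476.
Thus α = 0.220·51.4476 = 11.318 and β = 0.780·51.4476 = 40.129.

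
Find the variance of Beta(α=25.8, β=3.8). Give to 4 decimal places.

0.0037

α+β = 29.6 and αβ = 98.04, so Var = αβ/[(α+β)²(α+β+1)] = 98.04/26810.496 = 0.0037.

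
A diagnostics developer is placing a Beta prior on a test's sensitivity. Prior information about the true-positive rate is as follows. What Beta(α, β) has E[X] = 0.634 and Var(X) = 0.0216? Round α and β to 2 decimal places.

α = 6.18, β = 3.57

Let s = α+β. The Beta variance is μ(1−μ)/(s+1).
So s+1 = μ(1−μ)/σ² = (0.634×0.366)/0.0216 = 0.232044/0.0216 = 10.7428, giving s = 9.7428.
Then α = μs = 0.634×9.7428 = 6.18 and β = (1−μ)s = 0.366×9.7428 = 3.57.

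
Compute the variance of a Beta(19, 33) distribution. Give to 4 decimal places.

0.0044

Var = αβ/[(α+β)²(α+β+1)] = (19×33)/(52²×53) = 627/143312 = 0.0044.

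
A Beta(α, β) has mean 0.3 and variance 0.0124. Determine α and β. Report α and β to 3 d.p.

α = 4.781, β = 11.155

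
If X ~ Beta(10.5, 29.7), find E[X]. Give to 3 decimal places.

0.261

E[X] = α/(α+β) = 10.5/40.2 = 0.261.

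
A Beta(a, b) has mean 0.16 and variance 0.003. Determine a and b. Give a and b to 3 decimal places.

By moment matching, a+b = μ(1−μ)/σ² − 1 = (0.16·0.84)/0.003 − 1 = 44.8000 − 1 = 43.8000.
Since a/(a+b) = μ, a = 0.16·43.8000 = 7.008 and b = 0.84·43.8000 = 36.792.

a = 7.008, b = 36.792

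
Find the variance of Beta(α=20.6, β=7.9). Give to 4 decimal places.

0.0068

Var = αβ/[(α+β)²(α+β+1)] = (20.6×7.9)/(28.5²×29.5) = 162.74/23961.375 = 0.0068.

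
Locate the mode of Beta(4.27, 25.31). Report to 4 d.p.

With α,β > 1, mode = (α−1)/(α+β−2) = 3.27/27.58 = 0.1186.

0.1186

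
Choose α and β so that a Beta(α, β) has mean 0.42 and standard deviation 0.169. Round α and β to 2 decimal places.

Variance = 0.169² = 0.028561. The moment-matching identity α+β = μ(1−μ)/Var − 1 gives
α+β = 0.2436/0.028561 − 1 = 7.5291, so α = μ·7.5291 = 3.16 and β = (1−μ)·7.5291 = 4.37.

α = 3.16, β = 4.37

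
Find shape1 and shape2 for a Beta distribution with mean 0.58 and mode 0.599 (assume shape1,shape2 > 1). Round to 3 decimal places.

With s = shape1+shape2: μ = shape1/s and mode = (shape1−1)/(s−2). Eliminating shape1 = μs,
μs − 1 = m(s−2) ⇒ s(μ−m) = 1−2m ⇒ s = -0.198/-0.019 = 10.4211.
So shape1 = μs = 6.044, shape2 = (1−μ)s = 4.377.

shape1 = 6.044, shape2 = 4.377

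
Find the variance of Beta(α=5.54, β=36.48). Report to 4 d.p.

μ = 5.54/42.02 = 0.131842; Var = μ(1−μ)/(α+β+1) = 0.1144597/43.02 = 0.0027.

0.0027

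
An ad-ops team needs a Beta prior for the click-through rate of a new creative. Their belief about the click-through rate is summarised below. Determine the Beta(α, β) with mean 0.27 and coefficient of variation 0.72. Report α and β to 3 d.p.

α = 1.138, β = 3.077

Var = (CV·μ)² = (0.72×0.27)² = 0.037791.
α+β = μ(1−μ)/Var − 1 = 0.1971/0.037791 − 1 = 4.2155.
Thus α = 0.27·4.2155 = 1.138 and β = 0.73·4.2155 = 3.077.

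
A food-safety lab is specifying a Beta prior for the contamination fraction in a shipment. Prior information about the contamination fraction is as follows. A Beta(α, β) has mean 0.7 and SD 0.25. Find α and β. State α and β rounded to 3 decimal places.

α = 1.652, β = 0.708

First σ² = 0.0625. Setting α = μn, β = (1−μ)n with n = α+β,
μ(1−μ)/(n+1) = 0.0625 ⇒ n+1 = 0.21/0.0625 = 3.3600 ⇒ n = 2.3600.
Hence α = 0.7×2.3600 = 1.652, β = 0.3×2.3600 = 0.708.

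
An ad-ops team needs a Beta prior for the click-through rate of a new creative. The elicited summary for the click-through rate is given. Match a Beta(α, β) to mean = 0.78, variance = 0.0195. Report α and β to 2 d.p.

By moment matching, α+β = μ(1−μ)/σ² − 1 = (0.78·0.22)/0.0195 − 1 = 8.8000 − 1 = 7.8000.
Since α/(α+β) = μ, α = 0.78·7.8000 = 6.08 and β = 0.22·7.8000 = 1.72.

α = 6.08, β = 1.72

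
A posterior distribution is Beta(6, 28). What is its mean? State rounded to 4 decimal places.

0.1765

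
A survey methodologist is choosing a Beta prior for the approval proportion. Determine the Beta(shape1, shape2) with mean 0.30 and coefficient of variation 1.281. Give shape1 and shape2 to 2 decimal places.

shape1 = 0.13, shape2 = 0.30

Var = (CV·μ)² = (1.281×0.30)² = 0.147686.
shape1+shape2 = μ(1−μ)/Var − 1 = 0.2100/0.147686 − 1 = 0.4219.
Thus shape1 = 0.30·0.4219 = 0.13 and shape2 = 0.70·0.4219 = 0.30.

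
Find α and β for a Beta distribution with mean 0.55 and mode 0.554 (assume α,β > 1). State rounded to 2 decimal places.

α = 14.85, β = 12.15

With s = α+β: μ = α/s and mode = (α−1)/(s−2). Eliminating α = μs,
μs − 1 = m(s−2) ⇒ s(μ−m) = 1−2m ⇒ s = -0.108/-0.004 = 27.0000.
So α = μs = 14.85, β = (1−μ)s = 12.15.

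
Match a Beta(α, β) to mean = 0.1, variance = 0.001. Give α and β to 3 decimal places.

α = 8.900, β = 80.100

By moment matching, α+β = μ(1−μ)/σ² − 1 = (0.1·0.9)/0.001 − 1 = 90.0000 − 1 = 89.0000.
Since α/(α+β) = μ, α = 0.1·89.0000 = 8.900 and β = 0.9·89.0000 = 80.100.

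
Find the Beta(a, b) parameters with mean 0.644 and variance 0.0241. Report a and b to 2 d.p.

a = 5.48, b = 3.03

Write ν = a+b; then a = μν and Var = μ(1−μ)/(ν+1).
ν = μ(1−μ)/Var − 1 = 0.229264/0.0241 − 1 = 8.5130.
a = 0.644·8.5130 = 5.48, b = 0.356·8.5130 = 3.03.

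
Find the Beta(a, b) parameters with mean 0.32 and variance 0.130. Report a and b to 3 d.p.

a = 0.216, b = 0.458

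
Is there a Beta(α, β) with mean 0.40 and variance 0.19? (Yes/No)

A Beta with mean μ has variance μ(1−μ)/(α+β+1) < μ(1−μ).
Here μ(1−μ) = 0.40×0.60 = 0.2400, and 0.19 < 0.2400.

Yes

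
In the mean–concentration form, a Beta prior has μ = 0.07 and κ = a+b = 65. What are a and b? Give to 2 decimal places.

Split κ in proportion μ : (1−μ): a = 0.07·65 = 4.55, b = 65 − 4.55 = 60.45.

a = 4.55, b = 60.45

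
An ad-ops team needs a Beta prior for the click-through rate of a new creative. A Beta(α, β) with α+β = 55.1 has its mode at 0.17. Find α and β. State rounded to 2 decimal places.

α = 10.03, β = 45.07

Mode = (α−1)/(κ−2) with κ = α+β, so α−1 = 0.17·53.1 = 9.03.
α = 10.03; β = κ − α = 45.07.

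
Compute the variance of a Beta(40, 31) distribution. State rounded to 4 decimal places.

α+β = 71 and αβ = 1240, so Var = αβ/[(α+β)²(α+β+1)] = 1240/362952 = 0.0034.

0.0034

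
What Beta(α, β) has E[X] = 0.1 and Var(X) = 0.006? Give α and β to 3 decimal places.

α = 1.400, β = 12.600

By moment matching, α+β = μ(1−μ)/σ² − 1 = (0.1·0.9)/0.006 − 1 = 15.0000 − 1 = 14.0000.
Since α/(α+β) = μ, α = 0.1·14.0000 = 1.400 and β = 0.9·14.0000 = 12.600.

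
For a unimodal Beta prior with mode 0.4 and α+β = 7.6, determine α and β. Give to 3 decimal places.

α = 3.240, β = 4.360

Mode = (α−1)/(κ−2) with κ = α+β, so α−1 = 0.4·5.6 = 2.240.
α = 3.240; β = κ − α = 4.360.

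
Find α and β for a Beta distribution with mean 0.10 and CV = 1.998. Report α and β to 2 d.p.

α = 0.13, β = 1.13

σ = CV·μ = 1.998×0.10 = 0.19980, so σ² = 0.039920.
s+1 = μ(1−μ)/σ² = 0.0900/0.039920 = 2.2545, so s = α+β = 1.2545.
α = μs = 0.13, β = (1−μ)s = 1.13.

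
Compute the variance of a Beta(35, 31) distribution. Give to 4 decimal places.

Var = αβ/[(α+β)²(α+β+1)] = (35×31)/(66²×67) = 1085/291852 = 0.0037.

0.0037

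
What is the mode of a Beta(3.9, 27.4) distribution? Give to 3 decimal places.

0.099

The density x^(α−1)(1−x)^(β−1) is maximised at (α−1)/(α+β−2) = 2.9/29.3 = 0.099.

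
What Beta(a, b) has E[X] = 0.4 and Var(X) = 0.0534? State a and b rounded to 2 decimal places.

a = 1.40, b = 2.10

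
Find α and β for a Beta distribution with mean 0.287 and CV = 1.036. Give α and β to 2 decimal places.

α = 0.38, β = 0.94

Var = (CV·μ)² = (1.036×0.287)² = 0.088406.
α+β = μ(1−μ)/Var − 1 = 0.204631/0.088406 − 1 = 1.3147.
Thus α = 0.287·1.3147 = 0.38 and β = 0.713·1.3147 = 0.94.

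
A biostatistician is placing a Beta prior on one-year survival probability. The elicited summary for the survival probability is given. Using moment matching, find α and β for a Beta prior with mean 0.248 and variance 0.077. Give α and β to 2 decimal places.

α = 0.35, β = 1.07

By moment matching, α+β = μ(1−μ)/σ² − 1 = (0.248·0.752)/0.077 − 1 = 2.4220 − 1 = 1.4220.
Since α/(α+β) = μ, α = 0.248·1.4220 = 0.35 and β = 0.752·1.4220 = 1.07.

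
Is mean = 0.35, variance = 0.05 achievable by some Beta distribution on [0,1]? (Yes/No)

Yes

The Beta variance bound is σ² < μ(1−μ).
Here μ(1−μ) = 0.35×0.65 = 0.2275, and 0.05 < 0.2275.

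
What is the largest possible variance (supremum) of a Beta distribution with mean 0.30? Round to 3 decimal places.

For fixed mean μ the Beta variance is μ(1−μ)/(α+β+1), increasing as α+β decreases.
Its least upper bound (not attained) is μ(1−μ) = 0.30·0.70 = 0.210.

0.210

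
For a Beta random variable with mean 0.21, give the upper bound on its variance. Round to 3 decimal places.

0.166

Var = μ(1−μ)/(α+β+1), which approaches μ(1−μ) as α+β → 0.
So the supremum is μ(1−μ) = 0.21×0.79 = 0.166.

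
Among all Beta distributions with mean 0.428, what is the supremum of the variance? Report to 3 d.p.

0.245

Var = μ(1−μ)/(α+β+1), which approaches μ(1−μ) as α+β → 0.
So the supremum is μ(1−μ) = 0.428×0.572 = 0.245.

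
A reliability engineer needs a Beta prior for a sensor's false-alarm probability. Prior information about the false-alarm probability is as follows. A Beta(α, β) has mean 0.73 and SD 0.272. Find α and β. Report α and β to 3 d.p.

α = 1.215, β = 0.449

First σ² = 0.073984. Setting α = μn, β = (1−μ)n with n = α+β,
μ(1−μ)/(n+1) = 0.073984 ⇒ n+1 = 0.1971/0.073984 = 2.6641 ⇒ n = 1.6641.
Hence α = 0.73×1.6641 = 1.215, β = 0.27×1.6641 = 0.449.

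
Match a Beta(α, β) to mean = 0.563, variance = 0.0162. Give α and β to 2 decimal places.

α = 7.99, β = 6.20

By moment matching, α+β = μ(1−μ)/σ² − 1 = (0.563·0.437)/0.0162 − 1 = 15.1871 − 1 = 14.1871.
Since α/(α+β) = μ, α = 0.563·14.1871 = 7.99 and β = 0.437·14.1871 = 6.20.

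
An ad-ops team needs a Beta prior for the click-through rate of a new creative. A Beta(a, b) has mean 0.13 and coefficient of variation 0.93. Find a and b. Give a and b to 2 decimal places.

Var = (CV·μ)² = (0.93×0.13)² = 0.014617.
a+b = μ(1−μ)/Var − 1 = 0.1131/0.014617 − 1 = 6.7377.
Thus a = 0.13·6.7377 = 0.88 and b = 0.87·6.7377 = 5.86.

a = 0.88, b = 5.86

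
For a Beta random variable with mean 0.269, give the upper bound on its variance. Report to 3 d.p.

0.197

For fixed mean μ the Beta variance is μ(1−μ)/(α+β+1), increasing as α+β decreases.
Its least upper bound (not attained) is μ(1−μ) = 0.269·0.731 = 0.197.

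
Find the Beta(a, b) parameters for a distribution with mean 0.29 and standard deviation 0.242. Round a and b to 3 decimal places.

a = 0.730, b = 1.786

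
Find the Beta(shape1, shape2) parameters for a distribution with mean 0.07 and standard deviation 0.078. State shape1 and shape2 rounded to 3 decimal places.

σ² = 0.078² = 0.006084.
With s = shape1+shape2, Var = μ(1−μ)/(s+1), so s+1 = (0.07×0.93)/0.006084 = 10.7002 and s = 9.7002.
shape1 = μs = 0.679, shape2 = (1−μ)s = 9.021.

shape1 = 0.679, shape2 = 9.021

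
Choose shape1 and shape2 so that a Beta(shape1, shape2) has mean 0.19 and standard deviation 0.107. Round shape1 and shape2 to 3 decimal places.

First σ² = 0.011449. Setting shape1 = μn, shape2 = (1−μ)n with n = shape1+shape2,
μ(1−μ)/(n+1) = 0.011449 ⇒ n+1 = 0.1539/0.011449 = 13.4422 ⇒ n = 12.4422.
Hence shape1 = 0.19×12.4422 = 2.364, shape2 = 0.81×12.4422 = 10.078.

shape1 = 2.364, shape2 = 10.078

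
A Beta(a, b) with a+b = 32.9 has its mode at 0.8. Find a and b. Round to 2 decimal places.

a = 25.72, b = 7.18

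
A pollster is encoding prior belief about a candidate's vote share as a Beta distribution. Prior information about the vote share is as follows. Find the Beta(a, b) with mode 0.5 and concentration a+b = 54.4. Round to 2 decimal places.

a = 27.20, b = 27.20

Since the density peak of Beta(a,b) is at (a−1)/(a+b−2),
a = 1 + 0.5(54.4−2) = 27.20 and b = 54.4 − 27.20 = 27.20.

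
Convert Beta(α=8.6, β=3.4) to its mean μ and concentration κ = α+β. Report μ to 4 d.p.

μ = 0.7167, κ = 12.0

κ = α+β = 8.6+3.4 = 12.0; μ = α/κ = 8.6/12.0 = 0.7167.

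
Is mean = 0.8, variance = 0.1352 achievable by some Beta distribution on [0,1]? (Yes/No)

Yes

The Beta variance bound is σ² < μ(1−μ).
Here μ(1−μ) = 0.8×0.2 = 0.16, and 0.1352 < 0.16.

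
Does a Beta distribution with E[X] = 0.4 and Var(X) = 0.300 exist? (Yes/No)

No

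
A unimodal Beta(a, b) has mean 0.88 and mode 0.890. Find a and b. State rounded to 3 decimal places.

a = 68.640, b = 9.360

With s = a+b: μ = a/s and mode = (a−1)/(s−2). Eliminating a = μs,
μs − 1 = m(s−2) ⇒ s(μ−m) = 1−2m ⇒ s = -0.780/-0.010 = 78.0000.
So a = μs = 68.640, b = (1−μ)s = 9.360.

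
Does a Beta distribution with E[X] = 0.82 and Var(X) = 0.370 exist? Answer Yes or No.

The Beta variance bound is σ² < μ(1−μ).
Here μ(1−μ) = 0.82×0.18 = 0.1476, and 0.370 ≥ 0.1476.

No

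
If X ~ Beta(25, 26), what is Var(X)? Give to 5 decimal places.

Var = αβ/[(α+β)²(α+β+1)] = (25×26)/(51²×52) = 650/135252 = 0.00481.

0.00481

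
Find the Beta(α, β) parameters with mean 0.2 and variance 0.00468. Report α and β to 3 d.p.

Let s = α+β. The Beta variance is μ(1−μ)/(s+1).
So s+1 = μ(1−μ)/σ² = (0.2×0.8)/0.00468 = 0.16/0.00468 = 34.1880, giving s = 33.1880.
Then α = μs = 0.2×33.1880 = 6.638 and β = (1−μ)s = 0.8×33.1880 = 26.550.

α = 6.638, β = 26.550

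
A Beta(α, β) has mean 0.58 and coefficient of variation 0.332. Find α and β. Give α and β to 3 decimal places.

α = 3.230, β = 2.339

σ = CV·μ = 0.332×0.58 = 0.19256, so σ² = 0.037079.
s+1 = μ(1−μ)/σ² = 0.2436/0.037079 = 6.5697, so s = α+β = 5.5697.
α = μs = 3.230, β = (1−μ)s = 2.339.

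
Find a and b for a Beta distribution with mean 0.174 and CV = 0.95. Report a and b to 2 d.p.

Var = (CV·μ)² = (0.95×0.174)² = 0.027324.
a+b = μ(1−μ)/Var − 1 = 0.143724/0.027324 − 1 = 4.2600.
Thus a = 0.174·4.2600 = 0.74 and b = 0.826·4.2600 = 3.52.

a = 0.74, b = 3.52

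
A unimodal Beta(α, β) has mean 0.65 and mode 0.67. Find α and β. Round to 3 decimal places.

α = 11.050, β = 5.950

With s = α+β: μ = α/s and mode = (α−1)/(s−2). Eliminating α = μs,
μs − 1 = m(s−2) ⇒ s(μ−m) = 1−2m ⇒ s = -0.34/-0.02 = 17.0000.
So α = μs = 11.050, β = (1−μ)s = 5.950.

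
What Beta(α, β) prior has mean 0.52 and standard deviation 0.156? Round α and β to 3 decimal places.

α = 4.813, β = 4.443

Variance = 0.156² = 0.024336. The moment-matching identity α+β = μ(1−μ)/Var − 1 gives
α+β = 0.2496/0.024336 − 1 = 9.2564, so α = μ·9.2564 = 4.813 and β = (1−μ)·9.2564 = 4.443.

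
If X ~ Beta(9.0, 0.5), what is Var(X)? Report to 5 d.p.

α+β = 9.5 and αβ = 4.50, so Var = αβ/[(α+β)²(α+β+1)] = 4.50/947.625 = 0.00475.

0.00475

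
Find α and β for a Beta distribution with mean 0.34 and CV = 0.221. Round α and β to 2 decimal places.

σ = CV·μ = 0.221×0.34 = 0.07514, so σ² = 0.005646.
s+1 = μ(1−μ)/σ² = 0.2244/0.005646 = 39.7448, so s = α+β = 38.7448.
α = μs = 13.17, β = (1−μ)s = 25.57.

α = 13.17, β = 25.57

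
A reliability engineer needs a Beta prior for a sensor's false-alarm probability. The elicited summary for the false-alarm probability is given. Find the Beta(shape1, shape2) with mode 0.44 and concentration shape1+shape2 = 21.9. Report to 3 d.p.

shape1 = 9.756, shape2 = 12.144

Since the density peak of Beta(shape1,shape2) is at (shape1−1)/(shape1+shape2−2),
shape1 = 1 + 0.44(21.9−2) = 9.756 and shape2 = 21.9 − 9.756 = 12.144.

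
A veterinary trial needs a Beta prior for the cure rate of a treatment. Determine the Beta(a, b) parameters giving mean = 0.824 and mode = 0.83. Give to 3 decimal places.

With s = a+b: μ = a/s and mode = (a−1)/(s−2). Eliminating a = μs,
μs − 1 = m(s−2) ⇒ s(μ−m) = 1−2m ⇒ s = -0.66/-0.006 = 110.0000.
So a = μs = 90.640, b = (1−μ)s = 19.360.

a = 90.640, b = 19.360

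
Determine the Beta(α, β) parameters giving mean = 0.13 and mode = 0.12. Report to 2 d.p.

Let s = α+β. Mean gives α = μs = 0.13s; mode gives (α−1)/(s−2) = 0.12.
Substituting: 0.13s − 1 = 0.12(s−2) = 0.12s − 0.24, so 0.01s = 0.76 and s = 76.0000.
Then α = 0.13×76.0000 = 9.88 and β = s−α = 66.12.

α = 9.88, β = 66.12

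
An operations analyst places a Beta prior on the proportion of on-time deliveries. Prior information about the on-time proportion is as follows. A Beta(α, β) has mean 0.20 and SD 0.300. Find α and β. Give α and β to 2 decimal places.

α = 0.16, β = 0.62

σ² = 0.300² = 0.090000.
With s = α+β, Var = μ(1−μ)/(s+1), so s+1 = (0.20×0.80)/0.090000 = 1.7778 and s = 0.7778.
α = μs = 0.16, β = (1−μ)s = 0.62.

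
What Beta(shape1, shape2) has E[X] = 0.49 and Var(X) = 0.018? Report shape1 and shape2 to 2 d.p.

By moment matching, shape1+shape2 = μ(1−μ)/σ² − 1 = (0.49·0.51)/0.018 − 1 = 13.8833 − 1 = 12.8833.
Since shape1/(shape1+shape2) = μ, shape1 = 0.49·12.8833 = 6.31 and shape2 = 0.51·12.8833 = 6.57.

shape1 = 6.31, shape2 = 6.57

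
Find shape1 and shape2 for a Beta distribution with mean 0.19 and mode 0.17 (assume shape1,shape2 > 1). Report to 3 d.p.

Let s = shape1+shape2. Mean gives shape1 = μs = 0.19s; mode gives (shape1−1)/(s−2) = 0.17.
Substituting: 0.19s − 1 = 0.17(s−2) = 0.17s − 0.34, so 0.02s = 0.66 and s = 33.0000.
Then shape1 = 0.19×33.0000 = 6.270 and shape2 = s−shape1 = 26.730.

shape1 = 6.270, shape2 = 26.730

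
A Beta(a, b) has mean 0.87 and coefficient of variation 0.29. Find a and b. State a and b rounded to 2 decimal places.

a = 0.68, b = 0.10

σ = CV·μ = 0.29×0.87 = 0.25230, so σ² = 0.063655.
s+1 = μ(1−μ)/σ² = 0.1131/0.063655 = 1.7768, so s = a+b = 0.7768.
a = μs = 0.68, b = (1−μ)s = 0.10.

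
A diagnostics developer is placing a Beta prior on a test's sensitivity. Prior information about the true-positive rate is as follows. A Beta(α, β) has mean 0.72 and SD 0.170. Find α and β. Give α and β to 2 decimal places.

α = 4.30, β = 1.67

Variance = 0.170² = 0.028900. The moment-matching identity α+β = μ(1−μ)/Var − 1 gives
α+β = 0.2016/0.028900 − 1 = 5.9758, so α = μ·5.9758 = 4.30 and β = (1−μ)·5.9758 = 1.67.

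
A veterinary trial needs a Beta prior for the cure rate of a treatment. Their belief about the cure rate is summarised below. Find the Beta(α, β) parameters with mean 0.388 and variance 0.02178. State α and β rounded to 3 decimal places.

α = 3.842, β = 6.060

Let s = α+β. The Beta variance is μ(1−μ)/(s+1).
So s+1 = μ(1−μ)/σ² = (0.388×0.612)/0.02178 = 0.237456/0.02178 = 10.9025, giving s = 9.9025.
Then α = μs = 0.388×9.9025 = 3.842 and β = (1−μ)s = 0.612×9.9025 = 6.060.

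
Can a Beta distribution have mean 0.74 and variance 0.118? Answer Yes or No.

Yes

The Beta variance bound is σ² < μ(1−μ).
Here μ(1−μ) = 0.74×0.26 = 0.1924, and 0.118 < 0.1924.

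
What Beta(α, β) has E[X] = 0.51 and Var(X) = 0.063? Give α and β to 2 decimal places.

α = 1.51, β = 1.45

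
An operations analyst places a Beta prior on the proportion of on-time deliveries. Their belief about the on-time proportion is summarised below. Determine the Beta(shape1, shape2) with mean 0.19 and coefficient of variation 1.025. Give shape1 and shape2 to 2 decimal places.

shape1 = 0.58, shape2 = 2.48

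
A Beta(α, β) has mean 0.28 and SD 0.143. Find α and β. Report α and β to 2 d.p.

α = 2.48, β = 6.38

σ² = 0.143² = 0.020449.
With s = α+β, Var = μ(1−μ)/(s+1), so s+1 = (0.28×0.72)/0.020449 = 9.8587 and s = 8.8587.
α = μs = 2.48, β = (1−μ)s = 6.38.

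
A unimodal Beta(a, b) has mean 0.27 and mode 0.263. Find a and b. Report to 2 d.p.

a = 18.28, b = 49.43

With s = a+b: μ = a/s and mode = (a−1)/(s−2). Eliminating a = μs,
μs − 1 = m(s−2) ⇒ s(μ−m) = 1−2m ⇒ s = 0.474/0.007 = 67.7143.
So a = μs = 18.28, b = (1−μ)s = 49.43.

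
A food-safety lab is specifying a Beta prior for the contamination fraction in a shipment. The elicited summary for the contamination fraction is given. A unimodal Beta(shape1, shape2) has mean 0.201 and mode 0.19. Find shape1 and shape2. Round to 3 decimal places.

shape1 = 11.329, shape2 = 45.035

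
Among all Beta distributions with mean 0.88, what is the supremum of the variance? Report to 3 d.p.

For fixed mean μ the Beta variance is μ(1−μ)/(α+β+1), increasing as α+β decreases.
Its least upper bound (not attained) is μ(1−μ) = 0.88·0.12 = 0.106.

0.106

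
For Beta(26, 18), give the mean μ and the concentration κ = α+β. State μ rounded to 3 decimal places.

μ = 0.591, κ = 44

κ = α+β = 26+18 = 44; μ = α/κ = 26/44 = 0.591.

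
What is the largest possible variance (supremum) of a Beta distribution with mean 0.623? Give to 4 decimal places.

0.2349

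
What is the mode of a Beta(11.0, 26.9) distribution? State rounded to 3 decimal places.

With α,β > 1, mode = (α−1)/(α+β−2) = 10.0/35.9 = 0.279.

0.279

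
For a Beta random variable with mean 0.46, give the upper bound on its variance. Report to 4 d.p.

0.2484

Var = μ(1−μ)/(α+β+1), which approaches μ(1−μ) as α+β → 0.
So the supremum is μ(1−μ) = 0.46×0.54 = 0.2484.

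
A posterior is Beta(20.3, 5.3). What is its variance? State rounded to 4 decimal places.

α+β = 25.6 and αβ = 107.59, so Var = αβ/[(α+β)²(α+β+1)] = 107.59/17432.576 = 0.0062.

0.0062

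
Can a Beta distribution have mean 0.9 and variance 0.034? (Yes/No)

Yes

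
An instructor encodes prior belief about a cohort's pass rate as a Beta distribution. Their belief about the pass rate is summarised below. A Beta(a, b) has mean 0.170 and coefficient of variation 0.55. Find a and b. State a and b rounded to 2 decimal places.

a = 2.57, b = 12.57

Var = (CV·μ)² = (0.55×0.170)² = 0.008742.
a+b = μ(1−μ)/Var − 1 = 0.141100/0.008742 − 1 = 15.1400.
Thus a = 0.170·15.1400 = 2.57 and b = 0.830·15.1400 = 12.57.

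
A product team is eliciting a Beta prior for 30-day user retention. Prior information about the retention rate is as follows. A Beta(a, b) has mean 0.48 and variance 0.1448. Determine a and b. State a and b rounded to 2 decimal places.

a = 0.35, b = 0.38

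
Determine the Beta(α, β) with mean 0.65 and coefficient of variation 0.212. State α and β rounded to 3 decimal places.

α = 7.137, β = 3.843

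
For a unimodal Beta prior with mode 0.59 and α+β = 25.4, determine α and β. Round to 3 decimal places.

α = 14.806, β = 10.594

Mode = (α−1)/(κ−2) with κ = α+β, so α−1 = 0.59·23.4 = 13.806.
α = 14.806; β = κ − α = 10.594.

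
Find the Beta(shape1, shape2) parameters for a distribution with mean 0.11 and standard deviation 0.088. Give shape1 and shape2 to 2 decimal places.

σ² = 0.088² = 0.007744.
With s = shape1+shape2, Var = μ(1−μ)/(s+1), so s+1 = (0.11×0.89)/0.007744 = 12.6420 and s = 11.6420.
shape1 = μs = 1.28, shape2 = (1−μ)s = 10.36.

shape1 = 1.28, shape2 = 10.36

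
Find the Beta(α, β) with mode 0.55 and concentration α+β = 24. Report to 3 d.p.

For α,β>1 the mode is (α−1)/(α+β−2), so α = mode·(κ−2)+1 = 0.55×22+1 = 13.100.
And β = (1−mode)·(κ−2)+1 = 0.45×22+1 = 10.900.

α = 13.100, β = 10.900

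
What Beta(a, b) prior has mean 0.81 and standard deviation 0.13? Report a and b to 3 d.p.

Variance = 0.13² = 0.0169. The moment-matching identity a+b = μ(1−μ)/Var − 1 gives
a+b = 0.1539/0.0169 − 1 = 8.1065, so a = μ·8.1065 = 6.566 and b = (1−μ)·8.1065 = 1.540.

a = 6.566, b = 1.540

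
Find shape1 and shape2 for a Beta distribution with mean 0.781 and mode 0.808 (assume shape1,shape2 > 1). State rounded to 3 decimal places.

shape1 = 17.818, shape2 = 4.996

With s = shape1+shape2: μ = shape1/s and mode = (shape1−1)/(s−2). Eliminating shape1 = μs,
μs − 1 = m(s−2) ⇒ s(μ−m) = 1−2m ⇒ s = -0.616/-0.027 = 22.8148.
So shape1 = μs = 17.818, shape2 = (1−μ)s = 4.996.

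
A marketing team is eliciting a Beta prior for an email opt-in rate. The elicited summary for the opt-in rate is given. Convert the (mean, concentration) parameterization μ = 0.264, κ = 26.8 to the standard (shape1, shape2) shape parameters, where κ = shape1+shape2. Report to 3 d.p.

shape1 = μκ = 0.264×26.8 = 7.075 and shape2 = (1−μ)κ = 0.736×26.8 = 19.725.

shape1 = 7.075, shape2 = 19.725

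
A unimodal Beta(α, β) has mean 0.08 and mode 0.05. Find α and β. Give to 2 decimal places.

Let s = α+β. Mean gives α = μs = 0.08s; mode gives (α−1)/(s−2) = 0.05.
Substituting: 0.08s − 1 = 0.05(s−2) = 0.05s − 0.10, so 0.03s = 0.90 and s = 30.0000.
Then α = 0.08×30.0000 = 2.40 and β = s−α = 27.60.

α = 2.40, β = 27.60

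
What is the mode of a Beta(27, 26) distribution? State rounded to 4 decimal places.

0.5098

With α,β > 1, mode = (α−1)/(α+β−2) = 26/51 = 0.5098.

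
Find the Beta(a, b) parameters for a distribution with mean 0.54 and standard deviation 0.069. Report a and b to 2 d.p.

a = 27.63, b = 23.54

First σ² = 0.004761. Setting a = μn, b = (1−μ)n with n = a+b,
μ(1−μ)/(n+1) = 0.004761 ⇒ n+1 = 0.2484/0.004761 = 52.1739 ⇒ n = 51.1739.
Hence a = 0.54×51.1739 = 27.63, b = 0.46×51.1739 = 23.54.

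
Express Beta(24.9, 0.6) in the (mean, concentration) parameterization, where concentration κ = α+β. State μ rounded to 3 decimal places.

μ = 0.976, κ = 25.5

κ = α+β = 24.9+0.6 = 25.5; μ = α/κ = 24.9/25.5 = 0.976.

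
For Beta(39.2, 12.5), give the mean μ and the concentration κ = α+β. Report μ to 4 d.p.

κ = α+β = 39.2+12.5 = 51.7; μ = α/κ = 39.2/51.7 = 0.7582.

μ = 0.7582, κ = 51.7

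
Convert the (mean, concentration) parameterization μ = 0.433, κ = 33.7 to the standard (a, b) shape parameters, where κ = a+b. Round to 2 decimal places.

Split κ in proportion μ : (1−μ): a = 0.433·33.7 = 14.59, b = 33.7 − 14.59 = 19.11.

a = 14.59, b = 19.11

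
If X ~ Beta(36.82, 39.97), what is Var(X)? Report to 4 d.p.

α+β = 76.79 and αβ = 1471.6954, so Var = αβ/[(α+β)²(α+β+1)] = 1471.6954/458704.611939 = 0.0032.

0.0032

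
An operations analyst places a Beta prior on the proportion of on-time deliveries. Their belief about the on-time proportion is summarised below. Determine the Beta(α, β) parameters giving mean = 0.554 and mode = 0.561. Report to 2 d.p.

α = 9.66, β = 7.77

Let s = α+β. Mean gives α = μs = 0.554s; mode gives (α−1)/(s−2) = 0.561.
Substituting: 0.554s − 1 = 0.561(s−2) = 0.561s − 1.122, so -0.007s = -0.122 and s = 17.4286.
Then α = 0.554×17.4286 = 9.66 and β = s−α = 7.77.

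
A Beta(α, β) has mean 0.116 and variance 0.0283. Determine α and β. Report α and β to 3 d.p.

By moment matching, α+β = μ(1−μ)/σ² − 1 = (0.116·0.884)/0.0283 − 1 = 3.6235 − 1 = 2.6235.
Since α/(α+β) = μ, α = 0.116·2.6235 = 0.304 and β = 0.884·2.6235 = 2.319.

α = 0.304, β = 2.319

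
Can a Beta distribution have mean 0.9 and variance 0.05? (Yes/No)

Yes

For any Beta, Var(X) < E[X]·(1−E[X]).
Here μ(1−μ) = 0.9×0.1 = 0.09, and 0.05 < 0.09.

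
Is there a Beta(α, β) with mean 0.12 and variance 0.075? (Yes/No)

Yes

For any Beta, Var(X) < E[X]·(1−E[X]).
Here μ(1−μ) = 0.12×0.88 = 0.1056, and 0.075 < 0.1056.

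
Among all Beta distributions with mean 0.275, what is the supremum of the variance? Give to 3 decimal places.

0.199

Var = μ(1−μ)/(α+β+1), which approaches μ(1−μ) as α+β → 0.
So the supremum is μ(1−μ) = 0.275×0.725 = 0.199.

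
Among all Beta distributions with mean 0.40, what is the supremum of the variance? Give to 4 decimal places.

Var = μ(1−μ)/(α+β+1), which approaches μ(1−μ) as α+β → 0.
So the supremum is μ(1−μ) = 0.40×0.60 = 0.2400.

0.2400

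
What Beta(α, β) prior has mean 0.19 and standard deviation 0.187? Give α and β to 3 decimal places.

α = 0.646, β = 2.755

Variance = 0.187² = 0.034969. The moment-matching identity α+β = μ(1−μ)/Var − 1 gives
α+β = 0.1539/0.034969 − 1 = 3.4010, so α = μ·3.4010 = 0.646 and β = (1−μ)·3.4010 = 2.755.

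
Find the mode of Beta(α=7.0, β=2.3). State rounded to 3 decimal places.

0.822

With α,β > 1, mode = (α−1)/(α+β−2) = 6.0/7.3 = 0.822.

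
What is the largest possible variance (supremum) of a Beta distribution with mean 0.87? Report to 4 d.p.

0.1131

Var = μ(1−μ)/(α+β+1), which approaches μ(1−μ) as α+β → 0.
So the supremum is μ(1−μ) = 0.87×0.13 = 0.1131.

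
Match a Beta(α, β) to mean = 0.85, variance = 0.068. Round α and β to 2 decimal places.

By moment matching, α+β = μ(1−μ)/σ² − 1 = (0.85·0.15)/0.068 − 1 = 1.8750 − 1 = 0.8750.
Since α/(α+β) = μ, α = 0.85·0.8750 = 0.74 and β = 0.15·0.8750 = 0.13.

α = 0.74, β = 0.13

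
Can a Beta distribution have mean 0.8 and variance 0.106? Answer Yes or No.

The Beta variance bound is σ² < μ(1−μ).
Here μ(1−μ) = 0.8×0.2 = 0.16, and 0.106 < 0.16.

Yes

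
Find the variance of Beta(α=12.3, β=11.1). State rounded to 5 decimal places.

0.01022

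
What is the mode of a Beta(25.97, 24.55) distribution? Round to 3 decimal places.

The density x^(α−1)(1−x)^(β−1) is maximised at (α−1)/(α+β−2) = 24.97/48.52 = 0.515.

0.515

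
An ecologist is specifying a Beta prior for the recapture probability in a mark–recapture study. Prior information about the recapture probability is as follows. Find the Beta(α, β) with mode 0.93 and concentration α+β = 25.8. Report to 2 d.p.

α = 23.13, β = 2.67

For α,β>1 the mode is (α−1)/(α+β−2), so α = mode·(κ−2)+1 = 0.93×23.8+1 = 23.13.
And β = (1−mode)·(κ−2)+1 = 0.07×23.8+1 = 2.67.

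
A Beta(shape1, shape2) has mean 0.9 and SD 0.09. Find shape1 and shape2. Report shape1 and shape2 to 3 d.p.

shape1 = 9.100, shape2 = 1.011

Variance = 0.09² = 0.0081. The moment-matching identity shape1+shape2 = μ(1−μ)/Var − 1 gives
shape1+shape2 = 0.09/0.0081 − 1 = 10.1111, so shape1 = μ·10.1111 = 9.100 and shape2 = (1−μ)·10.1111 = 1.011.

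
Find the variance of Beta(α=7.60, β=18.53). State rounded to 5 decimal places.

0.00760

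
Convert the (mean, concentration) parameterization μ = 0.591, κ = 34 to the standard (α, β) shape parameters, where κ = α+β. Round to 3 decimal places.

Split κ in proportion μ : (1−μ): α = 0.591·34 = 20.094, β = 34 − 20.094 = 13.906.

α = 20.094, β = 13.906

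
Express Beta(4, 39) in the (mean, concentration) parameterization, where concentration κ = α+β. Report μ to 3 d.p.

κ = α+β = 4+39 = 43; μ = α/κ = 4/43 = 0.093.

μ = 0.093, κ = 43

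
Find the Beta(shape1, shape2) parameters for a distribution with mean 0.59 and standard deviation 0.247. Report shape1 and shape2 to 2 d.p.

shape1 = 1.75, shape2 = 1.22

Variance = 0.247² = 0.061009. The moment-matching identity shape1+shape2 = μ(1−μ)/Var − 1 gives
shape1+shape2 = 0.2419/0.061009 − 1 = 2.9650, so shape1 = μ·2.9650 = 1.75 and shape2 = (1−μ)·2.9650 = 1.22.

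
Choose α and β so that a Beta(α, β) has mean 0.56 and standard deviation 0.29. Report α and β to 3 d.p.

σ² = 0.29² = 0.0841.
With s = α+β, Var = μ(1−μ)/(s+1), so s+1 = (0.56×0.44)/0.0841 = 2.9298 and s = 1.9298.
α = μs = 1.081, β = (1−μ)s = 0.849.

α = 1.081, β = 0.849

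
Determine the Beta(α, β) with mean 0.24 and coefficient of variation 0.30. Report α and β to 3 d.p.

α = 8.204, β = 25.981

σ = CV·μ = 0.30×0.24 = 0.07200, so σ² = 0.005184.
s+1 = μ(1−μ)/σ² = 0.1824/0.005184 = 35.1852, so s = α+β = 34.1852.
α = μs = 8.204, β = (1−μ)s = 25.981.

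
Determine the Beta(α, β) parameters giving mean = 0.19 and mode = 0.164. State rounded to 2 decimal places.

With s = α+β: μ = α/s and mode = (α−1)/(s−2). Eliminating α = μs,
μs − 1 = m(s−2) ⇒ s(μ−m) = 1−2m ⇒ s = 0.672/0.026 = 25.8462.
So α = μs = 4.91, β = (1−μ)s = 20.94.

α = 4.91, β = 20.94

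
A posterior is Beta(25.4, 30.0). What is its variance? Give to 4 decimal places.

α+β = 55.4 and αβ = 762.00, so Var = αβ/[(α+β)²(α+β+1)] = 762.00/173100.624 = 0.0044.

0.0044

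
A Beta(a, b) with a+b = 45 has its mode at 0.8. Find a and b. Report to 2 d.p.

For a,b>1 the mode is (a−1)/(a+b−2), so a = mode·(κ−2)+1 = 0.8×43+1 = 35.40.
And b = (1−mode)·(κ−2)+1 = 0.2×43+1 = 9.60.

a = 35.40, b = 9.60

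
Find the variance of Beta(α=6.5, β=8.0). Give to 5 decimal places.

0.01596

α+β = 14.5 and αβ = 52.00, so Var = αβ/[(α+β)²(α+β+1)] = 52.00/3258.875 = 0.01596.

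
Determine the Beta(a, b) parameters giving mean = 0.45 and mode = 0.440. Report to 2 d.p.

a = 5.40, b = 6.60

With s = a+b: μ = a/s and mode = (a−1)/(s−2). Eliminating a = μs,
μs − 1 = m(s−2) ⇒ s(μ−m) = 1−2m ⇒ s = 0.120/0.010 = 12.0000.
So a = μs = 5.40, b = (1−μ)s = 6.60.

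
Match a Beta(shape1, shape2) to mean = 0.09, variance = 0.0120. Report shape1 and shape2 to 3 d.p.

Let s = shape1+shape2. The Beta variance is μ(1−μ)/(s+1).
So s+1 = μ(1−μ)/σ² = (0.09×0.91)/0.0120 = 0.0819/0.0120 = 6.8250, giving s = 5.8250.
Then shape1 = μs = 0.09×5.8250 = 0.524 and shape2 = (1−μ)s = 0.91×5.8250 = 5.301.

shape1 = 0.524, shape2 = 5.301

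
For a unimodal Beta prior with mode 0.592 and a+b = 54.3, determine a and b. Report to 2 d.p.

a = 31.96, b = 22.34

Mode = (a−1)/(κ−2) with κ = a+b, so a−1 = 0.592·52.3 = 30.96.
a = 31.96; b = κ − a = 22.34.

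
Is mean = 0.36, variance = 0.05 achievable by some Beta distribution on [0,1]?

For any Beta, Var(X) < E[X]·(1−E[X]).
Here μ(1−μ) = 0.36×0.64 = 0.2304, and 0.05 < 0.2304.

Yes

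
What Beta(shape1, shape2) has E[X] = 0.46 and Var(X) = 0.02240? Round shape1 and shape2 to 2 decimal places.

Write ν = shape1+shape2; then shape1 = μν and Var = μ(1−μ)/(ν+1).
ν = μ(1−μ)/Var − 1 = 0.2484/0.02240 − 1 = 10.0893.
shape1 = 0.46·10.0893 = 4.64, shape2 = 0.54·10.0893 = 5.45.

shape1 = 4.64, shape2 = 5.45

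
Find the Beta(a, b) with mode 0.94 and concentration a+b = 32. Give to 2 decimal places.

Since the density peak of Beta(a,b) is at (a−1)/(a+b−2),
a = 1 + 0.94(32−2) = 29.20 and b = 32 − 29.20 = 2.80.

a = 29.20, b = 2.80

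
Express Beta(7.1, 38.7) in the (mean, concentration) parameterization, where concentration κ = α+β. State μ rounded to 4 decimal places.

μ = 0.1550, κ = 45.8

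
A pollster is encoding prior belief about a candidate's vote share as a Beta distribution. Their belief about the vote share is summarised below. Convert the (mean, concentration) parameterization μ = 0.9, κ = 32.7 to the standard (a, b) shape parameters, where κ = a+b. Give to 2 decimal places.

a = 29.43, b = 3.27

a = μκ = 0.9×32.7 = 29.43 and b = (1−μ)κ = 0.1×32.7 = 3.27.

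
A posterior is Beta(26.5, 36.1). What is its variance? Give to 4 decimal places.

0.0038

Var = αβ/[(α+β)²(α+β+1)] = (26.5×36.1)/(62.6²×63.6) = 956.65/249233.136 = 0.0038.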